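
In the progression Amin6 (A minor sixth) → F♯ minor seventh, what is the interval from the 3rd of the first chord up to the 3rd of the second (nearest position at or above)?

Amin6 (A minor sixth) has C as its 3rd, and F♯ minor seventh has A as its 3rd.
C up to A spans 6 letter names and 9 semitones — a major sixth.

major sixth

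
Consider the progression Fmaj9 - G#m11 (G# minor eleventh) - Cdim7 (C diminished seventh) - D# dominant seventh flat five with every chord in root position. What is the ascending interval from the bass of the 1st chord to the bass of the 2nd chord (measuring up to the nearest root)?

The roots are F and G#.
F up to G# is 3 semitones, a half step wider than a major second, so the interval is augmented.

A2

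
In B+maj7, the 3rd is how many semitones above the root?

Spelling the chord: B D♯ F𝄪 A♯.
B to D♯ is a major third: 4 semitones.

4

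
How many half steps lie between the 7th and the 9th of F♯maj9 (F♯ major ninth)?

3

The chord tones of F♯maj9 are F♯–A♯–C♯–E♯–G♯.
E♯ to G♯ is a minor third: 3 semitones.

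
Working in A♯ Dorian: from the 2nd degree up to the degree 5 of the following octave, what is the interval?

The scale runs A♯ B♯ C♯ D♯ E♯ F𝄪 G♯.
That puts B♯ below E♯.
From B♯ to E♯ is 17 semitones, exactly the perfect eleventh.

P11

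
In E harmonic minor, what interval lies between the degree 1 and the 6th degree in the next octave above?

minor thirteenth

Spelling E harmonic minor: E F# G A B C D#.
So we need the interval from E up to C.
E up to C is 20 semitones, a half step narrower than a major thirteenth, so the interval is minor.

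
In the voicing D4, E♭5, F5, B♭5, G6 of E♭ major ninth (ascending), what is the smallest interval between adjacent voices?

Adjacent intervals: D4→E♭5 = minor ninth; E♭5→F5 = major second; F5→B♭5 = perfect fourth; B♭5→G6 = major sixth.
The smallest is E♭5 to F5, a major second (2 semitones).

major second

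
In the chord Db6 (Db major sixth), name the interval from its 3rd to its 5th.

minor 3rd

The chord tones of Db6 (Db major sixth) are Db–F–Ab–Bb.
So we need the interval from F up to Ab.
From F to Ab: 3 semitones over a third = minor.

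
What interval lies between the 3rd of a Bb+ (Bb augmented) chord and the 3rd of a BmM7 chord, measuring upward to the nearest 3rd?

Bb+ (Bb augmented) has D as its 3rd, and BmM7 has D as its 3rd.
D up to D spans 1 letter names and 0 semitones — a perfect unison.

P1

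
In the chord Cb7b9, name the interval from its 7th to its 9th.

minor third

Spelling the chord: Cb, Eb, Gb, Bbb, Dbb.
That puts Bbb below Dbb.
Bbb up to Dbb is 3 semitones, a half step narrower than a major third, so the interval is minor.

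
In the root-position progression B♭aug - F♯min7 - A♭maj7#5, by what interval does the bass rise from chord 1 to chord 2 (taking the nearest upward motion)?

The roots are B♭ and F♯.
B♭ up to F♯ is 8 semitones, a half step wider than a perfect fifth, so the interval is augmented.

augmented fifth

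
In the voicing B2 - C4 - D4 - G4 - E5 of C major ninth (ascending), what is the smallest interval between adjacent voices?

Adjacent intervals: B2→C4 = minor ninth; C4→D4 = major second; D4→G4 = perfect fourth; G4→E5 = major sixth.
The smallest is C4 to D4, a major second (2 semitones).

major second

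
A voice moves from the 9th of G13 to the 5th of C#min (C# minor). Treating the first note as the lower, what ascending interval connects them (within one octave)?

major seventh

The 9th of G13 is A; the 5th of C#min (C# minor) is G#.
A up to G# spans 7 letter names and 11 semitones — a major seventh.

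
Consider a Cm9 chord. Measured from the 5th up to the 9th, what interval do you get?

perfect 5th

Spelling the chord: C-E♭-G-B♭-D.
That puts G below D.
Counting 5 letters and 7 half steps from G gives a perfect fifth.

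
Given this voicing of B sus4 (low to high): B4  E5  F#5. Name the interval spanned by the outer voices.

The outer voices are B4 and F#5.
From B to F# is 7 semitones, exactly the perfect fifth.

perfect 5th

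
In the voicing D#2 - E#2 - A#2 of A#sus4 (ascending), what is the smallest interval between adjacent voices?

major second

Adjacent intervals: D#2→E#2 = major second; E#2→A#2 = perfect fourth.
The smallest is D#2 to E#2, a major second (2 semitones).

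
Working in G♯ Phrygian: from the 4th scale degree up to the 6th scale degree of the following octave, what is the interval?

G♯ phrygian: G♯ A B C♯ D♯ E F♯.
So we need the interval from C♯ up to E.
10 letter names make it a tenth; at 15 semitones (a half step narrower than major) the quality is minor.

minor 10th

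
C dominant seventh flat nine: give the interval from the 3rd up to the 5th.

m3

The chord tones of C7b9 (C dominant seventh flat nine) are C-E-G-B♭-D♭.
The 3rd is E and the 5th is G.
E up to G is 3 semitones, a half step narrower than a major third, so the interval is minor.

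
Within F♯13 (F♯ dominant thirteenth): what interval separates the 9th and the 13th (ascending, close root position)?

perfect fifth

The chord tones of F♯13 are F♯-A♯-C♯-E-G♯-D♯.
So we need the interval from G♯ up to D♯.
From G♯ to D♯ is 7 semitones, exactly the perfect fifth.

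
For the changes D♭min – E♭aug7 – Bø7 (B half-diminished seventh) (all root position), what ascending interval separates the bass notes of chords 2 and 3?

augmented fifth

The roots are E♭ and B.
From E♭ to B: 8 semitones over a fifth = augmented.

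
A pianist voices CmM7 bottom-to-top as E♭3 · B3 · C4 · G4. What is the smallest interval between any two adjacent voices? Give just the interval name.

Adjacent intervals: E♭3→B3 = augmented fifth; B3→C4 = minor second; C4→G4 = perfect fifth.
The smallest is B3 to C4, a minor second (1 semitone).

minor second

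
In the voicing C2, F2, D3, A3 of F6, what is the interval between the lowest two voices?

Those voices are C2 and F2.
Counting 4 letters and 5 half steps from C gives a perfect fourth.

P4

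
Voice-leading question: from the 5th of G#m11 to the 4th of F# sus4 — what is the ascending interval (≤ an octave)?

minor sixth

G#m11 has D# as its 5th, and F# sus4 has B as its 4th.
From D# to B: 8 semitones over a sixth = minor.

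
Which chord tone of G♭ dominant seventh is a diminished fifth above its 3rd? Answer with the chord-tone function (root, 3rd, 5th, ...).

Spelling the chord: G♭-B♭-D♭-F♭.
The 3rd is B♭. A diminished fifth above B♭ is F♭.
F♭ is the chord's 7th.

7th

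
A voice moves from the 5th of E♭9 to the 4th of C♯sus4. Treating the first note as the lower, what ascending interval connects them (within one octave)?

augmented fifth

E♭9 has B♭ as its 5th, and C♯sus4 has F♯ as its 4th.
B♭ up to F♯ is 8 semitones, a half step wider than a perfect fifth, so the interval is augmented.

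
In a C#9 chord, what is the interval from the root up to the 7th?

Spelling the chord: C# E# G# B D#.
So we need the interval from C# up to B.
From C# to B: 10 semitones over a seventh = minor.

minor seventh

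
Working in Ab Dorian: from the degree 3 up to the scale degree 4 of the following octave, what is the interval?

major 9th

The scale runs Ab Bb Cb Db Eb F Gb.
That puts Cb below Db.
Cb up to Db spans 9 letter names and 14 semitones — a major ninth.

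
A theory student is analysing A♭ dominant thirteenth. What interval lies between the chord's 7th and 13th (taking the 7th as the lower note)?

M7

A♭13 (A♭ dominant thirteenth) is spelled A♭-C-E♭-G♭-B♭-F.
The 7th is G♭ and the 13th is F.
Counting 7 letters and 11 half steps from G♭ gives a major seventh.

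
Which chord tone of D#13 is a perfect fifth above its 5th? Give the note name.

E#

D#13 is spelled D#, F##, A#, C#, E#, B#.
The 5th is A#. A perfect fifth above A# is E#.
E# is the chord's 9th.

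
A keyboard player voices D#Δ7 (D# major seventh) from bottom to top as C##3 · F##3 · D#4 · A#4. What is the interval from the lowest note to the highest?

The outer voices are C##3 and A#4.
13 letter names make it a thirteenth; at 20 semitones (a half step narrower than major) the quality is minor.

minor thirteenth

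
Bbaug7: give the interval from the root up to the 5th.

The chord tones of Bb augmented seventh are Bb–D–F#–Ab.
The root is Bb and the 5th is F#.
Bb up to F# is 8 semitones, a half step wider than a perfect fifth, so the interval is augmented.

augmented fifth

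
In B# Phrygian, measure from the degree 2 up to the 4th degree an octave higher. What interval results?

B# phrygian: B# C# D# E# F## G# A#.
So we need the interval from C# up to E#.
C# up to E# spans 10 letter names and 16 semitones — a major tenth.

major tenth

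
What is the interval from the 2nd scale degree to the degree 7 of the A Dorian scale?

Spelling the A Dorian scale: A B C D E F# G.
2nd scale degree = B; 7th scale degree = G.
B up to G is 8 semitones, a half step narrower than a major sixth, so the interval is minor.

minor sixth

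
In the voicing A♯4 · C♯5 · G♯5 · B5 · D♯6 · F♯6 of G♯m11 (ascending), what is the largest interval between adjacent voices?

perfect 5th

Adjacent intervals: A♯4→C♯5 = minor third; C♯5→G♯5 = perfect fifth; G♯5→B5 = minor third; B5→D♯6 = major third; D♯6→F♯6 = minor third.
The largest is C♯5 to G♯5, a perfect fifth (7 semitones).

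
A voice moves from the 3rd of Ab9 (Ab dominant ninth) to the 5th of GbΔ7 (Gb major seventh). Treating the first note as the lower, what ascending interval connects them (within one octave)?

m2

Ab9 (Ab dominant ninth) has C as its 3rd, and GbΔ7 (Gb major seventh) has Db as its 5th.
2 letter names make it a second; at 1 semitone (a half step narrower than major) the quality is minor.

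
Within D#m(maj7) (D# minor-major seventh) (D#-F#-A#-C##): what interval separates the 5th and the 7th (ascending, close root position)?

major third

So we need the interval from A# up to C##.
Counting 3 letters and 4 half steps from A# gives a major third.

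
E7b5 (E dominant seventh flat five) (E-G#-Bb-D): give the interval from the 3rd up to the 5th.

So we need the interval from G# up to Bb.
From G# to Bb: 2 semitones over a third = diminished.

diminished 3rd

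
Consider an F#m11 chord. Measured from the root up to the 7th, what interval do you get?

Spelling the chord: F#-A-C#-E-G#-B.
That puts F# below E.
From F# to E: 10 semitones over a seventh = minor.

minor seventh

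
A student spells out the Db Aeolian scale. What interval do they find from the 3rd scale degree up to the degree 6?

perfect fourth

The scale runs Db Eb Fb Gb Ab Bbb Cb.
The 3rd scale degree is Fb and the 6th scale degree is Bbb.
Fb up to Bbb spans 4 letter names and 5 semitones — a perfect fourth.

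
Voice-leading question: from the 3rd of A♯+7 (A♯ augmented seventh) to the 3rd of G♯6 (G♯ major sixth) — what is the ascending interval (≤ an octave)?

A♯+7 (A♯ augmented seventh) has C𝄪 as its 3rd, and G♯6 (G♯ major sixth) has B♯ as its 3rd.
7 letter names make it a seventh; at 10 semitones (a half step narrower than major) the quality is minor.

minor seventh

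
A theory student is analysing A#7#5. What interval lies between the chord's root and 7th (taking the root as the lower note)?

A# augmented seventh is spelled A#-C##-E##-G#.
The root is A# and the 7th is G#.
From A# to G#: 10 semitones over a seventh = minor.

m7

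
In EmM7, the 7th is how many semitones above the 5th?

Em(maj7): E–G–B–D#.
B to D# is a major third: 4 semitones.

4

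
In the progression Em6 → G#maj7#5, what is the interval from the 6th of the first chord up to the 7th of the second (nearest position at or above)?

The 6th of Em6 is C#; the 7th of G#maj7#5 is F##.
4 letter names make it a fourth; at 6 semitones (a half step wider than perfect) the quality is augmented.

A4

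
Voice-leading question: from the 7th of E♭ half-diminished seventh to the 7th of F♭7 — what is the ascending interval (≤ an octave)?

minor second

E♭ half-diminished seventh has D♭ as its 7th, and F♭7 has E𝄫 as its 7th.
D♭ up to E𝄫 is 1 semitone, a half step narrower than a major second, so the interval is minor.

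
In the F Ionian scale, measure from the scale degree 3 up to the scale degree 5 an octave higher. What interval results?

minor 10th

F major: F G A B♭ C D E.
Scale degree 3 = A; 5th degree (up an octave) = C.
From A to C: 15 semitones over a tenth = minor.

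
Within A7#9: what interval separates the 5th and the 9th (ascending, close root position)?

augmented fifth

Spelling the chord: A-C♯-E-G-B♯.
That puts E below B♯.
5 letter names make it a fifth; at 8 semitones (a half step wider than perfect) the quality is augmented.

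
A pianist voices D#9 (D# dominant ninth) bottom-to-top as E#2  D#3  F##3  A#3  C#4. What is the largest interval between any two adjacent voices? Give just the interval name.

minor 7th

Adjacent intervals: E#2→D#3 = minor seventh; D#3→F##3 = major third; F##3→A#3 = minor third; A#3→C#4 = minor third.
The largest is E#2 to D#3, a minor seventh (10 semitones).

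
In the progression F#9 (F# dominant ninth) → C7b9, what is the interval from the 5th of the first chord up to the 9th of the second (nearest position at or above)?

The 5th of F#9 (F# dominant ninth) is C#; the 9th of C7b9 is Db.
C# up to Db is 0 semitones, a whole step narrower than a major second, so the interval is diminished.

diminished second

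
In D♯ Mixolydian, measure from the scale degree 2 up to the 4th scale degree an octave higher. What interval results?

Spelling D♯ Mixolydian: D♯ E♯ F𝄪 G♯ A♯ B♯ C♯.
That puts E♯ below G♯.
E♯ up to G♯ is 15 semitones, a half step narrower than a major tenth, so the interval is minor.

minor 10th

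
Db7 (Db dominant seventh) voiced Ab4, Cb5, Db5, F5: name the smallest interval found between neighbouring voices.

Adjacent intervals: Ab4→Cb5 = minor third; Cb5→Db5 = major second; Db5→F5 = major third.
The smallest is Cb5 to Db5, a major second (2 semitones).

major second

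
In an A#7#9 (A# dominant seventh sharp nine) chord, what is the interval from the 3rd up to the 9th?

Spelling the chord: A# C## E# G# B##.
3rd = C##; 9th = B##.
C## up to B## spans 7 letter names and 11 semitones — a major seventh.

major seventh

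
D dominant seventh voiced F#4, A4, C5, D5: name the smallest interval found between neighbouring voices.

Adjacent intervals: F#4→A4 = minor third; A4→C5 = minor third; C5→D5 = major second.
The smallest is C5 to D5, a major second (2 semitones).

major 2nd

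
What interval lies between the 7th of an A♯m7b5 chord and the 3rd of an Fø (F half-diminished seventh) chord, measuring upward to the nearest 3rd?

The 7th of A♯m7b5 is G♯; the 3rd of Fø (F half-diminished seventh) is A♭.
G♯ up to A♭ is 0 semitones, a whole step narrower than a major second, so the interval is diminished.

diminished 2nd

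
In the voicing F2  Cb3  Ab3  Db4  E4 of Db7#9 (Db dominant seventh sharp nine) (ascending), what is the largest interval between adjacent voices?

Adjacent intervals: F2→Cb3 = diminished fifth; Cb3→Ab3 = major sixth; Ab3→Db4 = perfect fourth; Db4→E4 = augmented second.
The largest is Cb3 to Ab3, a major sixth (9 semitones).

major 6th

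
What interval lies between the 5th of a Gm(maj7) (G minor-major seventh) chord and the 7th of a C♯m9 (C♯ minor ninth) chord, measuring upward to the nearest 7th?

major sixth

The 5th of Gm(maj7) (G minor-major seventh) is D; the 7th of C♯m9 (C♯ minor ninth) is B.
From D to B is 9 semitones, exactly the major sixth.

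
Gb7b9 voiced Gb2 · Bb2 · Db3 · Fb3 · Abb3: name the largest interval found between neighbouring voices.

major 3rd

Adjacent intervals: Gb2→Bb2 = major third; Bb2→Db3 = minor third; Db3→Fb3 = minor third; Fb3→Abb3 = minor third.
The largest is Gb2 to Bb2, a major third (4 semitones).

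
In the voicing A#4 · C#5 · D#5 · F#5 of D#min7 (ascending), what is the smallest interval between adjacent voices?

Adjacent intervals: A#4→C#5 = minor third; C#5→D#5 = major second; D#5→F#5 = minor third.
The smallest is C#5 to D#5, a major second (2 semitones).

major second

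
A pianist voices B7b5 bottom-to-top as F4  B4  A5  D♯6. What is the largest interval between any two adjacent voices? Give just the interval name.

minor 7th

Adjacent intervals: F4→B4 = augmented fourth; B4→A5 = minor seventh; A5→D♯6 = augmented fourth.
The largest is B4 to A5, a minor seventh (10 semitones).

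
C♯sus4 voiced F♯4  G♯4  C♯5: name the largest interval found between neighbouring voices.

perfect 4th

Adjacent intervals: F♯4→G♯4 = major second; G♯4→C♯5 = perfect fourth.
The largest is G♯4 to C♯5, a perfect fourth (5 semitones).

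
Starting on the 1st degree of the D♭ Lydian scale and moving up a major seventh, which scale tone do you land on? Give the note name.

C

The scale is D♭ E♭ F G A♭ B♭ C.
The 1st degree is D♭; a major seventh above that is C — scale degree 7.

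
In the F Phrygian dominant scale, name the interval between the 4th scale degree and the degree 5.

major 2nd

Spelling the F Phrygian dominant scale: F Gb A Bb C Db Eb.
That puts Bb below C.
Counting 2 letters and 2 half steps from Bb gives a major second.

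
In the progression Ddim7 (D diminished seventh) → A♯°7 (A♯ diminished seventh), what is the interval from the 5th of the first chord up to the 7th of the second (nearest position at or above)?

The 5th of Ddim7 (D diminished seventh) is A♭; the 7th of A♯°7 (A♯ diminished seventh) is G.
Counting 7 letters and 11 half steps from A♭ gives a major seventh.

major seventh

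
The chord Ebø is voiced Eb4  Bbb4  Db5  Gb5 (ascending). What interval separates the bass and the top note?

minor tenth

The outer voices are Eb4 and Gb5.
From Eb to Gb: 15 semitones over a tenth = minor.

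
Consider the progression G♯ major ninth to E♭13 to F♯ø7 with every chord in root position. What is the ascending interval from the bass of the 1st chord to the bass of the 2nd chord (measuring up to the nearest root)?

diminished sixth

The roots are G♯ and E♭.
G♯ up to E♭ is 7 semitones, a whole step narrower than a major sixth, so the interval is diminished.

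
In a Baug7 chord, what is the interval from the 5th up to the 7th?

B+7 is spelled B, D♯, F𝄪, A.
That puts F𝄪 below A.
From F𝄪 to A: 2 semitones over a third = diminished.

diminished third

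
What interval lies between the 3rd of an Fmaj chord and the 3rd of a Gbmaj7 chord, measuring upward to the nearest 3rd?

The 3rd of Fmaj is A; the 3rd of Gbmaj7 is Bb.
2 letter names make it a second; at 1 semitone (a half step narrower than major) the quality is minor.

minor second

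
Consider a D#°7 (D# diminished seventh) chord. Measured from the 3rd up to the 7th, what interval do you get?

Spelling the chord: D#-F#-A-C.
3rd = F#; 7th = C.
F# up to C is 6 semitones, a half step narrower than a perfect fifth, so the interval is diminished.

diminished fifth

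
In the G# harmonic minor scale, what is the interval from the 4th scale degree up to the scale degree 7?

augmented fourth

The scale runs G# A# B C# D# E F##.
The 4th scale degree is C# and the 7th degree is F##.
C# up to F## is 6 semitones, a half step wider than a perfect fourth, so the interval is augmented.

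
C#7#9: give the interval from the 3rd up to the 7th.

diminished fifth

The chord tones of C#7#9 (C# dominant seventh sharp nine) are C#–E#–G#–B–D##.
3rd = E#; 7th = B.
5 letter names make it a fifth; at 6 semitones (a half step narrower than perfect) the quality is diminished.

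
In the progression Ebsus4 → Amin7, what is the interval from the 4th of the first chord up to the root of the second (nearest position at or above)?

The 4th of Ebsus4 is Ab; the root of Amin7 is A.
Ab up to A is 1 semitone, a half step wider than a perfect unison, so the interval is augmented.

A1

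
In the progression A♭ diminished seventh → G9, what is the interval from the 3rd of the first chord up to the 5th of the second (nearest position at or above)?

augmented second

A♭ diminished seventh has C♭ as its 3rd, and G9 has D as its 5th.
From C♭ to D: 3 semitones over a second = augmented.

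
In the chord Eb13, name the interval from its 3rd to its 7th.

Eb dominant thirteenth: Eb-G-Bb-Db-F-C.
So we need the interval from G up to Db.
5 letter names make it a fifth; at 6 semitones (a half step narrower than perfect) the quality is diminished.

d5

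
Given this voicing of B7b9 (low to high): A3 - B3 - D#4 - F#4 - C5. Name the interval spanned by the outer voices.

minor tenth

The outer voices are A3 and C5.
10 letter names make it a tenth; at 15 semitones (a half step narrower than major) the quality is minor.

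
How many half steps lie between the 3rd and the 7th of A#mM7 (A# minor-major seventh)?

A#m(maj7) (A# minor-major seventh) is spelled A#–C#–E#–G##.
C# to G## is an augmented fifth: 8 semitones.

8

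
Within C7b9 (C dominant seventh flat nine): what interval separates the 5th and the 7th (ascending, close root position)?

minor third

The chord tones of C7b9 are C–E–G–B♭–D♭.
The 5th is G and the 7th is B♭.
From G to B♭: 3 semitones over a third = minor.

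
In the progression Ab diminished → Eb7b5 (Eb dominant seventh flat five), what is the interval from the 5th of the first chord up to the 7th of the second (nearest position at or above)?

M7

The 5th of Ab diminished is Ebb; the 7th of Eb7b5 (Eb dominant seventh flat five) is Db.
Ebb up to Db spans 7 letter names and 11 semitones — a major seventh.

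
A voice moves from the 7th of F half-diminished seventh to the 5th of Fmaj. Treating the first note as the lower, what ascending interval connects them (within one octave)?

F half-diminished seventh has E♭ as its 7th, and Fmaj has C as its 5th.
E♭ up to C spans 6 letter names and 9 semitones — a major sixth.

major sixth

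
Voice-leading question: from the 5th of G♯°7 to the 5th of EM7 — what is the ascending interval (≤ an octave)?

major 6th

The 5th of G♯°7 is D; the 5th of EM7 is B.
Counting 6 letters and 9 half steps from D gives a major sixth.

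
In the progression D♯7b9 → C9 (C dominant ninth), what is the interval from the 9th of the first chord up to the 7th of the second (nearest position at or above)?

d5

D♯7b9 has E as its 9th, and C9 (C dominant ninth) has B♭ as its 7th.
From E to B♭: 6 semitones over a fifth = diminished.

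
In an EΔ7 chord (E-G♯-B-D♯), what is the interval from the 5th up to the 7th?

major third

So we need the interval from B up to D♯.
B up to D♯ spans 3 letter names and 4 semitones — a major third.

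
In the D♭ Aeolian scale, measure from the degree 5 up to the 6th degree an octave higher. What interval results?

minor ninth

Spelling the D♭ Aeolian scale: D♭ E♭ F♭ G♭ A♭ B𝄫 C♭.
Degree 5 = A♭; scale degree 6 (up an octave) = B𝄫.
9 letter names make it a ninth; at 13 semitones (a half step narrower than major) the quality is minor.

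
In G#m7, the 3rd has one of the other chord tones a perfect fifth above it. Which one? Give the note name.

G#-7: G# B D# F#.
The 3rd is B. A perfect fifth above B is F#.
F# is the chord's 7th.

F#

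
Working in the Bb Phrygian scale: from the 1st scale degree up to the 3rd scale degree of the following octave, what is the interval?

The scale runs Bb Cb Db Eb F Gb Ab.
1st scale degree = Bb; scale degree 3 (up an octave) = Db.
Bb up to Db is 15 semitones, a half step narrower than a major tenth, so the interval is minor.

minor tenth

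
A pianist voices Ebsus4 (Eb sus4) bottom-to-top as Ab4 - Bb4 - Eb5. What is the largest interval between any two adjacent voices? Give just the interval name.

perfect fourth

Adjacent intervals: Ab4→Bb4 = major second; Bb4→Eb5 = perfect fourth.
The largest is Bb4 to Eb5, a perfect fourth (5 semitones).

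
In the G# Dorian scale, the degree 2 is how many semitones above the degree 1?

The scale is G# A# B C# D# E# F#.
G# up to A# is a major second — 2 semitones.

2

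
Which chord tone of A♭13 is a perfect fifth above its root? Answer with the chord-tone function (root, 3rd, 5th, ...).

5th

A♭13 (A♭ dominant thirteenth): A♭–C–E♭–G♭–B♭–F.
The root is A♭. A perfect fifth above A♭ is E♭.
E♭ is the chord's 5th.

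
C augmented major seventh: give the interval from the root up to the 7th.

major seventh

Cmaj7#5 (C augmented major seventh) is spelled C E G# B.
That puts C below B.
From C to B is 11 semitones, exactly the major seventh.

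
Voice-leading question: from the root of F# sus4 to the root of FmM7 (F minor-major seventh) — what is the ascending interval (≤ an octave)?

The root of F# sus4 is F#; the root of FmM7 (F minor-major seventh) is F.
From F# to F: 11 semitones over an octave = diminished.

diminished octave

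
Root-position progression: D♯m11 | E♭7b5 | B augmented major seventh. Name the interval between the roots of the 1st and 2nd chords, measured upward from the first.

diminished 2nd

The roots are D♯ and E♭.
D♯ up to E♭ is 0 semitones, a whole step narrower than a major second, so the interval is diminished.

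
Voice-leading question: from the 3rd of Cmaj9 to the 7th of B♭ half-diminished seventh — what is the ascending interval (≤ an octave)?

Cmaj9 has E as its 3rd, and B♭ half-diminished seventh has A♭ as its 7th.
From E to A♭: 4 semitones over a fourth = diminished.

diminished fourth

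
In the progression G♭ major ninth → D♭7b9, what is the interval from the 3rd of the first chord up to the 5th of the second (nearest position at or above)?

minor 7th

The 3rd of G♭ major ninth is B♭; the 5th of D♭7b9 is A♭.
From B♭ to A♭: 10 semitones over a seventh = minor.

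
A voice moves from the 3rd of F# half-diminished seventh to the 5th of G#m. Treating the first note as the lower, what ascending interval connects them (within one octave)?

augmented fourth

The 3rd of F# half-diminished seventh is A; the 5th of G#m is D#.
A up to D# is 6 semitones, a half step wider than a perfect fourth, so the interval is augmented.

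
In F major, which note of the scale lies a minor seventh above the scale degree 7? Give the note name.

The scale is F G A B♭ C D E.
The scale degree 7 is E; a minor seventh above that is D — scale degree 6.

D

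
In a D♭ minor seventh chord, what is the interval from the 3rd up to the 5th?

major third

D♭-7 is spelled D♭–F♭–A♭–C♭.
3rd = F♭; 5th = A♭.
From F♭ to A♭ is 4 semitones, exactly the major third.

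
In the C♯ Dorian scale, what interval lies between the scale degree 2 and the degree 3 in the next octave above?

C♯ dorian: C♯ D♯ E F♯ G♯ A♯ B.
Scale degree 2 = D♯; 3rd scale degree (up an octave) = E.
From D♯ to E: 13 semitones over a ninth = minor.

minor ninth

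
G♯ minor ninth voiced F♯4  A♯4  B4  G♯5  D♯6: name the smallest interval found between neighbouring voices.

minor second

Adjacent intervals: F♯4→A♯4 = major third; A♯4→B4 = minor second; B4→G♯5 = major sixth; G♯5→D♯6 = perfect fifth.
The smallest is A♯4 to B4, a minor second (1 semitone).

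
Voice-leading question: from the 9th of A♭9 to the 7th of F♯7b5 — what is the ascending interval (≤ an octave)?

augmented 4th

The 9th of A♭9 is B♭; the 7th of F♯7b5 is E.
B♭ up to E is 6 semitones, a half step wider than a perfect fourth, so the interval is augmented.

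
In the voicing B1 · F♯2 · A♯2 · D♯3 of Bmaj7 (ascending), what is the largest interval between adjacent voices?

perfect fifth

Adjacent intervals: B1→F♯2 = perfect fifth; F♯2→A♯2 = major third; A♯2→D♯3 = perfect fourth.
The largest is B1 to F♯2, a perfect fifth (7 semitones).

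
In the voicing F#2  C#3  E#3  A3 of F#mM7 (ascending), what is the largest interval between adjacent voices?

perfect fifth

Adjacent intervals: F#2→C#3 = perfect fifth; C#3→E#3 = major third; E#3→A3 = diminished fourth.
The largest is F#2 to C#3, a perfect fifth (7 semitones).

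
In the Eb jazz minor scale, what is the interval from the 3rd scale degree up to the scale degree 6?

Eb melodic minor: Eb F Gb Ab Bb C D.
So we need the interval from Gb up to C.
Gb up to C is 6 semitones, a half step wider than a perfect fourth, so the interval is augmented.

augmented 4th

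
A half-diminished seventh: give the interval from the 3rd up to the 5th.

The chord tones of Aø7 are A C Eb G.
The 3rd is C and the 5th is Eb.
From C to Eb: 3 semitones over a third = minor.

minor 3rd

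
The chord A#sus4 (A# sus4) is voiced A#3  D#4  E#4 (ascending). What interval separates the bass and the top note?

perfect 5th

The outer voices are A#3 and E#4.
Counting 5 letters and 7 half steps from A# gives a perfect fifth.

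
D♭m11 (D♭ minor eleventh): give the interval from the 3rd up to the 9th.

M7

The chord tones of D♭m11 are D♭ F♭ A♭ C♭ E♭ G♭.
3rd = F♭; 9th = E♭.
From F♭ to E♭ is 11 semitones, exactly the major seventh.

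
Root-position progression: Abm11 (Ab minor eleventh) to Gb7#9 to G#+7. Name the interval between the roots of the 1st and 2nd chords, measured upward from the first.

minor 7th

The roots are Ab and Gb.
7 letter names make it a seventh; at 10 semitones (a half step narrower than major) the quality is minor.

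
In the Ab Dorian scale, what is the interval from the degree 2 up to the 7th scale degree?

Ab dorian: Ab Bb Cb Db Eb F Gb.
Degree 2 = Bb; scale degree 7 = Gb.
From Bb to Gb: 8 semitones over a sixth = minor.

minor sixth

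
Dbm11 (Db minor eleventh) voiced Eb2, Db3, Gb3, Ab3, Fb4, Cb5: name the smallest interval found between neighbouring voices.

Adjacent intervals: Eb2→Db3 = minor seventh; Db3→Gb3 = perfect fourth; Gb3→Ab3 = major second; Ab3→Fb4 = minor sixth; Fb4→Cb5 = perfect fifth.
The smallest is Gb3 to Ab3, a major second (2 semitones).

major second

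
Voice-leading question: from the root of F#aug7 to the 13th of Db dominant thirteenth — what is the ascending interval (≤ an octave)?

d4

The root of F#aug7 is F#; the 13th of Db dominant thirteenth is Bb.
F# up to Bb is 4 semitones, a half step narrower than a perfect fourth, so the interval is diminished.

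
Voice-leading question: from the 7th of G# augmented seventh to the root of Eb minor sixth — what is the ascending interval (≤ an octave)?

diminished seventh

The 7th of G# augmented seventh is F#; the root of Eb minor sixth is Eb.
7 letter names make it a seventh; at 9 semitones (a whole step narrower than major) the quality is diminished.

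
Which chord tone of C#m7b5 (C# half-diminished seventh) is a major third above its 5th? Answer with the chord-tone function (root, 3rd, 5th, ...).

7th

C#m7b5 is spelled C#–E–G–B.
The 5th is G. A major third above G is B.
B is the chord's 7th.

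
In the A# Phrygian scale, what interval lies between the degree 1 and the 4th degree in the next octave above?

perfect 11th

A# phrygian: A# B C# D# E# F# G#.
That puts A# below D#.
A# up to D# spans 11 letter names and 17 semitones — a perfect eleventh.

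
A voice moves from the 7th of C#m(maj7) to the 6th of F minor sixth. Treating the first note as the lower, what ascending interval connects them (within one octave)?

diminished third

The 7th of C#m(maj7) is B#; the 6th of F minor sixth is D.
B# up to D is 2 semitones, a whole step narrower than a major third, so the interval is diminished.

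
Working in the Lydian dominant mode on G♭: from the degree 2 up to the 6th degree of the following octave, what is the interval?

The scale runs G♭ A♭ B♭ C D♭ E♭ F♭.
That puts A♭ below E♭.
A♭ up to E♭ spans 12 letter names and 19 semitones — a perfect twelfth.

P12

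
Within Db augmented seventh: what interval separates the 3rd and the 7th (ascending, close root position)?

Db+7: Db-F-A-Cb.
That puts F below Cb.
From F to Cb: 6 semitones over a fifth = diminished.

diminished fifth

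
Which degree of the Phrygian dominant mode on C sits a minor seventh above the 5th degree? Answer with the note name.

F

The scale is C Db E F G Ab Bb.
The 5th degree is G; a minor seventh above that is F — scale degree 4.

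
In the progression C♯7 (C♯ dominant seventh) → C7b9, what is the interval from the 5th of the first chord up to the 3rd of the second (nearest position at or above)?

minor 6th

C♯7 (C♯ dominant seventh) has G♯ as its 5th, and C7b9 has E as its 3rd.
6 letter names make it a sixth; at 8 semitones (a half step narrower than major) the quality is minor.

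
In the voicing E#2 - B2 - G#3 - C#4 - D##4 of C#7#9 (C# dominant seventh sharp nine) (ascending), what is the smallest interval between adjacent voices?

augmented second

Adjacent intervals: E#2→B2 = diminished fifth; B2→G#3 = major sixth; G#3→C#4 = perfect fourth; C#4→D##4 = augmented second.
The smallest is C#4 to D##4, an augmented second (3 semitones).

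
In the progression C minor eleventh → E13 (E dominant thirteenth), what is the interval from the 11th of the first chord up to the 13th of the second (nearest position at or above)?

The 11th of C minor eleventh is F; the 13th of E13 (E dominant thirteenth) is C♯.
From F to C♯: 8 semitones over a fifth = augmented.

A5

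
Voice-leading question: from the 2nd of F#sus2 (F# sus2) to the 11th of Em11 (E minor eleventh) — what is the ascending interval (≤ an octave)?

The 2nd of F#sus2 (F# sus2) is G#; the 11th of Em11 (E minor eleventh) is A.
G# up to A is 1 semitone, a half step narrower than a major second, so the interval is minor.

minor second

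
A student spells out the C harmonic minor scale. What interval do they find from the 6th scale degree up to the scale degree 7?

C harmonic minor: C D Eb F G Ab B.
6th scale degree = Ab; scale degree 7 = B.
2 letter names make it a second; at 3 semitones (a half step wider than major) the quality is augmented.

augmented second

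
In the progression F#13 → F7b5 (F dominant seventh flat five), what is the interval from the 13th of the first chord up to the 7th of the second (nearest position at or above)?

F#13 has D# as its 13th, and F7b5 (F dominant seventh flat five) has Eb as its 7th.
D# up to Eb is 0 semitones, a whole step narrower than a major second, so the interval is diminished.

diminished second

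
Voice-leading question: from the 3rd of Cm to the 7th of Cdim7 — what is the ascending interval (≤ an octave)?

Cm has E♭ as its 3rd, and Cdim7 has B𝄫 as its 7th.
5 letter names make it a fifth; at 6 semitones (a half step narrower than perfect) the quality is diminished.

d5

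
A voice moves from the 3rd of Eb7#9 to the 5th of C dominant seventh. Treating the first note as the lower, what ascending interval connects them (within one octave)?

Eb7#9 has G as its 3rd, and C dominant seventh has G as its 5th.
From G to G is 0 semitones, exactly the perfect unison.

perfect 1st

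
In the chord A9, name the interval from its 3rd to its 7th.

The chord tones of A9 are A–C#–E–G–B.
The 3rd is C# and the 7th is G.
5 letter names make it a fifth; at 6 semitones (a half step narrower than perfect) the quality is diminished.

diminished fifth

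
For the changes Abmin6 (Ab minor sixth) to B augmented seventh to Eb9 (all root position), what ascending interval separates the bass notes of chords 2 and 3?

The roots are B and Eb.
4 letter names make it a fourth; at 4 semitones (a half step narrower than perfect) the quality is diminished.

diminished fourth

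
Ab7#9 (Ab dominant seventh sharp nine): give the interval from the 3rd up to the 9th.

Ab7#9 is spelled Ab C Eb Gb B.
3rd = C; 9th = B.
From C to B is 11 semitones, exactly the major seventh.

M7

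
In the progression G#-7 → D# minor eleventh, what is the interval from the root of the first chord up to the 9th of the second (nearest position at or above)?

major sixth

The root of G#-7 is G#; the 9th of D# minor eleventh is E#.
G# up to E# spans 6 letter names and 9 semitones — a major sixth.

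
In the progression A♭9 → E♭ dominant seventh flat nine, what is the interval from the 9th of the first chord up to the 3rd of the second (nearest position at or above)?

The 9th of A♭9 is B♭; the 3rd of E♭ dominant seventh flat nine is G.
Counting 6 letters and 9 half steps from B♭ gives a major sixth.

major sixth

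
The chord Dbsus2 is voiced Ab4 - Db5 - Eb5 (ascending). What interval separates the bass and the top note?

P5

The outer voices are Ab4 and Eb5.
Counting 5 letters and 7 half steps from Ab gives a perfect fifth.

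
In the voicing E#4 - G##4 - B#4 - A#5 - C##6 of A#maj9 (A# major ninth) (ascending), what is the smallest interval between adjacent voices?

Adjacent intervals: E#4→G##4 = major third; G##4→B#4 = minor third; B#4→A#5 = minor seventh; A#5→C##6 = major third.
The smallest is G##4 to B#4, a minor third (3 semitones).

minor 3rd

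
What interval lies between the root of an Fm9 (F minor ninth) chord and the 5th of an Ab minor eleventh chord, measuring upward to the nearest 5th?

The root of Fm9 (F minor ninth) is F; the 5th of Ab minor eleventh is Eb.
From F to Eb: 10 semitones over a seventh = minor.

minor seventh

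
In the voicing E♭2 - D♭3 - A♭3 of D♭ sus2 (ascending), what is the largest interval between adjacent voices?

minor seventh

Adjacent intervals: E♭2→D♭3 = minor seventh; D♭3→A♭3 = perfect fifth.
The largest is E♭2 to D♭3, a minor seventh (10 semitones).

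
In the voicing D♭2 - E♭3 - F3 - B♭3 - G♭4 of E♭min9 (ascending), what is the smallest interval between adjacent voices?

major second

Adjacent intervals: D♭2→E♭3 = major ninth; E♭3→F3 = major second; F3→B♭3 = perfect fourth; B♭3→G♭4 = minor sixth.
The smallest is E♭3 to F3, a major second (2 semitones).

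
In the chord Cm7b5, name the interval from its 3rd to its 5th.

The chord tones of Cm7b5 (C half-diminished seventh) are C-Eb-Gb-Bb.
That puts Eb below Gb.
Eb up to Gb is 3 semitones, a half step narrower than a major third, so the interval is minor.

minor third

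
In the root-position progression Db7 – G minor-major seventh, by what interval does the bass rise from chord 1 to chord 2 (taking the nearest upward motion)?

augmented fourth

The roots are Db and G.
4 letter names make it a fourth; at 6 semitones (a half step wider than perfect) the quality is augmented.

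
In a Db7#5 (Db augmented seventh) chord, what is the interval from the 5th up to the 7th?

d3

Spelling the chord: Db–F–A–Cb.
So we need the interval from A up to Cb.
A up to Cb is 2 semitones, a whole step narrower than a major third, so the interval is diminished.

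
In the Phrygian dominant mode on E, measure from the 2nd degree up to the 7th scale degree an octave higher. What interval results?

major thirteenth

E phrygian dominant: E F G# A B C D.
So we need the interval from F up to D.
F up to D spans 13 letter names and 21 semitones — a major thirteenth.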